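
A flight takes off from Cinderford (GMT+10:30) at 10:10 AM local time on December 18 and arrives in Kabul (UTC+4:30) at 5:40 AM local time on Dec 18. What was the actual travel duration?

1 hour 30 minutes

Departure in UTC: 10:10 AM − 10:30 = 11:40 PM on Dec 17.
Arrival in UTC: 5:40 AM − 4:30 = 1:10 AM on Dec 18.
Elapsed = 1:10 AM − 11:40 PM (+1 day) = 1 hour 30 minutes.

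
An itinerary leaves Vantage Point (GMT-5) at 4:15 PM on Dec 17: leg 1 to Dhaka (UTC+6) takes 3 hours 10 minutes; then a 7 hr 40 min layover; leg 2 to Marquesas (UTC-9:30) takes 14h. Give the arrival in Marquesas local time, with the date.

Convert departure to UTC: 4:15 PM + 5:00 = 9:15 PM UTC on Dec 17.
Add 3 hours and 10 minutes leg 1 → 12:25 AM UTC (Dec 18).
Add 7 hours 40 minutes layover in Dhaka → 8:05 AM UTC.
Add 14 hours leg 2 → 10:05 PM UTC.
Marquesas is UTC−9:30, so local arrival = 10:05 PM − 9:30 = 12:35 PM on Dec 18.

12:35 PM on December 18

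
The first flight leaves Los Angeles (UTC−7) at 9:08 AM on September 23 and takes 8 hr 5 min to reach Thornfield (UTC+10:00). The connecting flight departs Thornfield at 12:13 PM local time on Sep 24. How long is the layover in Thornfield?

Convert departure to UTC: 9:08 AM + 7:00 = 4:08 PM UTC on Sep 23.
Add 8 hours 5 minutes flight time → 12:13 AM UTC (Sep 24).
Thornfield is UTC+10:00, so local arrival = 12:13 AM + 10:00 = 10:13 AM on Sep 24.
Layover = 12:13 PM − 10:13 AM = 2 hours.

2 hours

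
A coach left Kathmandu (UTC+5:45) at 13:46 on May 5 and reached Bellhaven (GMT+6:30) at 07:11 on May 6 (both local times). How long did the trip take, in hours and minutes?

16 hours 40 minutes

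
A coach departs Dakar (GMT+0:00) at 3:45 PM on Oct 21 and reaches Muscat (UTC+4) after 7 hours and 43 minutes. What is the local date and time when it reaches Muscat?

3:28 AM on October 22

Dakar is at UTC+0, so departure is already 3:45 PM UTC on Oct 21.
Add 7 hours 43 minutes travel time → 11:28 PM UTC.
Muscat is UTC+4:00, so local arrival = 11:28 PM + 4:00 = 3:28 AM on Oct 22.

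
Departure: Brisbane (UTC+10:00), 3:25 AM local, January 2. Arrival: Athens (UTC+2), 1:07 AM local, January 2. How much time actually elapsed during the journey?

5 hours 42 minutes

Departure in UTC: 3:25 AM − 10:00 = 5:25 PM on Jan 1.
Arrival in UTC: 1:07 AM − 2:00 = 11:07 PM on Jan 1.
Elapsed = 11:07 PM − 5:25 PM = 5 hours 42 minutes.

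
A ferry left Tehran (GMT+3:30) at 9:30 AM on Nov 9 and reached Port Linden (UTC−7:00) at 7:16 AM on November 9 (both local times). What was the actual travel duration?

8 hours 16 minutes

Departure in UTC: 9:30 AM − 3:30 = 6:00 AM on Nov 9.
Arrival in UTC: 7:16 AM + 7:00 = 2:16 PM on Nov 9.
Elapsed = 2:16 PM − 6:00 AM = 8 hours 16 minutes.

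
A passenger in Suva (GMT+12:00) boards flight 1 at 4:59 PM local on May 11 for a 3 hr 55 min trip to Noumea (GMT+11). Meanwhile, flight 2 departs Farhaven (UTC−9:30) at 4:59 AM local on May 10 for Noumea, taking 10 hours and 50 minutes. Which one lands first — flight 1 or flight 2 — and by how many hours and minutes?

the second, by 7 hours 35 minutes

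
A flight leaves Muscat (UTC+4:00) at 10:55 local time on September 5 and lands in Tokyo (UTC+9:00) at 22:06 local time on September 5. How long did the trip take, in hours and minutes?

Departure in UTC: 10:55 − 4:00 = 06:55 on Sep 5.
Arrival in UTC: 22:06 − 9:00 = 13:06 on Sep 5.
Elapsed = 13:06 − 06:55 = 6 hours 11 minutes.

6 hours 11 minutes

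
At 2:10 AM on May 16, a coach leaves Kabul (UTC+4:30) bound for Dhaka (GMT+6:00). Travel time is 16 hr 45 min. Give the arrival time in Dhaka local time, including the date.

8:25 PM on May 16

Dhaka is 1:30 ahead of Kabul.
After 16 hours 45 minutes it is 6:55 PM in Kabul.
Shift by the zone difference: 6:55 PM + 1:30 = 8:25 PM on May 16 in Dhaka.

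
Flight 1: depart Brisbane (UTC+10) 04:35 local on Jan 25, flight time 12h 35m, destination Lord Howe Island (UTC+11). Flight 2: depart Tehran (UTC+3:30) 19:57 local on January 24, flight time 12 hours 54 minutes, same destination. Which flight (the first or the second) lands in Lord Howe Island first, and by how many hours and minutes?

Flight 1 in UTC: 04:35 − 10:00 = 18:35 on Jan 24.
+12 hours 35 minutes → arrive 07:10 UTC on Jan 25.
Flight 2 in UTC: 19:57 − 3:30 = 16:27 on Jan 24.
+12 hours and 54 minutes → arrive 05:21 UTC on Jan 25.
Flight 2 lands earlier by 1 hour 49 minutes.

the second, by 1 hour 49 minutes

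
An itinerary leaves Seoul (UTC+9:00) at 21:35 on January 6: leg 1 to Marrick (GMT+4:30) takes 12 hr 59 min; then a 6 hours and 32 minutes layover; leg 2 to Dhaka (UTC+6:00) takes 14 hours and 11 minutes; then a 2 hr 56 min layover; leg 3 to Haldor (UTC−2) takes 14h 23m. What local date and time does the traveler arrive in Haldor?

13:36 on Jan 8

Convert departure to UTC: 21:35 − 9:00 = 12:35 UTC on Jan 6.
Add 12 hours and 59 minutes leg 1 → 01:34 UTC (Jan 7).
Add 6 hours 32 minutes layover in Marrick → 08:06 UTC.
Add 14 hours and 11 minutes leg 2 → 22:17 UTC.
Add 2 hours and 56 minutes layover in Dhaka → 01:13 UTC (Jan 8).
Add 14 hours and 23 minutes leg 3 → 15:36 UTC.
Haldor is UTC−2:00, so local arrival = 15:36 − 2:00 = 13:36 on Jan 8.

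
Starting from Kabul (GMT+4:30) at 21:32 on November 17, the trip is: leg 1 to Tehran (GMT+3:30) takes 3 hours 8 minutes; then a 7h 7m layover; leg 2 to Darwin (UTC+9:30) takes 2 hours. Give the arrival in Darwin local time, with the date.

14:47 on Nov 18

Convert departure to UTC: 21:32 − 4:30 = 17:02 UTC on Nov 17.
Add 3 hours 8 minutes leg 1 → 20:10 UTC.
Add 7 hours and 7 minutes layover in Tehran → 03:17 UTC (Nov 18).
Add 2 hours leg 2 → 05:17 UTC.
Darwin is UTC+9:30, so local arrival = 05:17 + 9:30 = 14:47 on Nov 18.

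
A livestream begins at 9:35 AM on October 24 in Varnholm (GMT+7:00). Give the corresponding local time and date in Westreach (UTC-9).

Westreach is 16:00 behind Varnholm.
Shift by the zone difference: 9:35 AM − 16:00 = 5:35 PM on Oct 23 in Westreach.

5:35 PM on October 23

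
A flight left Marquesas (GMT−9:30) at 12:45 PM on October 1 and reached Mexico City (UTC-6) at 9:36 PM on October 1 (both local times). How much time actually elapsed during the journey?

5 hours 21 minutes

Mexico City is 3:30 ahead of Marquesas.
Clock-face elapsed time (ignoring zones) is 8 hours 51 minutes.
Actual elapsed = 8 hours 51 minutes − 3:30 = 5 hours 21 minutes.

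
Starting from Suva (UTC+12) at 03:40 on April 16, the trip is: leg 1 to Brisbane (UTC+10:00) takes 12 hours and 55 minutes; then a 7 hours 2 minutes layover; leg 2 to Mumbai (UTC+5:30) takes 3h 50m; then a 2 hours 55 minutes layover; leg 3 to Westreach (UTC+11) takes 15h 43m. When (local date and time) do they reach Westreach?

Convert departure to UTC: 03:40 − 12:00 = 15:40 UTC on Apr 15.
Add 12 hours 55 minutes leg 1 → 04:35 UTC (Apr 16).
Add 7 hours and 2 minutes layover in Brisbane → 11:37 UTC.
Add 3 hours and 50 minutes leg 2 → 15:27 UTC.
Add 2 hours and 55 minutes layover in Mumbai → 18:22 UTC.
Add 15 hours and 43 minutes leg 3 → 10:05 UTC (Apr 17).
Westreach is UTC+11:00, so local arrival = 10:05 + 11:00 = 21:05 on Apr 17.

21:05 on Apr 17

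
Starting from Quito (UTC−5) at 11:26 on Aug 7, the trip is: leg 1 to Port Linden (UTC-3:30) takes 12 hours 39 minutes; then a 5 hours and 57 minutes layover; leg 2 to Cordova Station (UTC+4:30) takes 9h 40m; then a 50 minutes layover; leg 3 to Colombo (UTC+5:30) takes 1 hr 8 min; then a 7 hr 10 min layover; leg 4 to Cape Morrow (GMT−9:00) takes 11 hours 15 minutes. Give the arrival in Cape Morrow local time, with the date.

08:05 on August 9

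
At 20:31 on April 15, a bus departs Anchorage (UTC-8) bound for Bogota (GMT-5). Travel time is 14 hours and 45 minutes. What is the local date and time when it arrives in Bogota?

14:16 on April 16

Convert departure to UTC: 20:31 + 8:00 = 04:31 UTC on Apr 16.
Add 14 hours and 45 minutes travel time → 19:16 UTC.
Bogota is UTC−5:00, so local arrival = 19:16 − 5:00 = 14:16 on Apr 16.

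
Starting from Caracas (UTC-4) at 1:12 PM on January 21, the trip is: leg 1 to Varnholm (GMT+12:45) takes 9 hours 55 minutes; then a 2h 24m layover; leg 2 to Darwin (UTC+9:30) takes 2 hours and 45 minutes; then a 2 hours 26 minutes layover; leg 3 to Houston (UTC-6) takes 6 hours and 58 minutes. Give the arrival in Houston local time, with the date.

11:40 AM on January 22

Convert departure to UTC: 1:12 PM + 4:00 = 5:12 PM UTC on Jan 21.
Add 9 hours and 55 minutes leg 1 → 3:07 AM UTC (Jan 22).
Add 2 hours and 24 minutes layover in Varnholm → 5:31 AM UTC.
Add 2 hours and 45 minutes leg 2 → 8:16 AM UTC.
Add 2 hours and 26 minutes layover in Darwin → 10:42 AM UTC.
Add 6 hours and 58 minutes leg 3 → 5:40 PM UTC.
Houston is UTC−6:00, so local arrival = 5:40 PM − 6:00 = 11:40 AM on Jan 22.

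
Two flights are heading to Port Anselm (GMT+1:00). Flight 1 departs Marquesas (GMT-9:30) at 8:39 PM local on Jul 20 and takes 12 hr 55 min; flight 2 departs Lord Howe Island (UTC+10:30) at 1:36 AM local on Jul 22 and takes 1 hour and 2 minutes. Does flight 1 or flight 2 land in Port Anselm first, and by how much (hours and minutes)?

Flight 1 in UTC: 8:39 PM + 9:30 = 6:09 AM on Jul 21.
+12 hours and 55 minutes → arrive 7:04 PM UTC on Jul 21.
Flight 2 in UTC: 1:36 AM − 10:30 = 3:06 PM on Jul 21.
+1 hour 2 minutes → arrive 4:08 PM UTC on Jul 21.
Flight 2 lands earlier by 2 hours 56 minutes.

the second, by 2 hours 56 minutes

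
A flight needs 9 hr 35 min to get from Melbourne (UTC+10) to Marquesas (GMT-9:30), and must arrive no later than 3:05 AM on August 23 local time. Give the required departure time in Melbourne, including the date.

1:00 PM on August 23

Target arrival in UTC: 3:05 AM + 9:30 = 12:35 PM on Aug 23.
Subtract 9 hours 35 minutes → departure 3:00 AM UTC on Aug 23.
Melbourne is UTC+10:00: 3:00 AM + 10:00 = 1:00 PM on Aug 23.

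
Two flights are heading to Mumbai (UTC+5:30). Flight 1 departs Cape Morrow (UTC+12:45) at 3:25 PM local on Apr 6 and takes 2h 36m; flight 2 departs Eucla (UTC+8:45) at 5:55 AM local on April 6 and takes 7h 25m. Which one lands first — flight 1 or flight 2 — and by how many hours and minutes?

the second, by 41 minutes

Flight 1 in UTC: 3:25 PM − 12:45 = 2:40 AM on Apr 6.
+2 hours 36 minutes → arrive 5:16 AM UTC on Apr 6.
Flight 2 in UTC: 5:55 AM − 8:45 = 9:10 PM on Apr 5.
+7 hours and 25 minutes → arrive 4:35 AM UTC on Apr 6.
Flight 2 lands earlier by 41 minutes.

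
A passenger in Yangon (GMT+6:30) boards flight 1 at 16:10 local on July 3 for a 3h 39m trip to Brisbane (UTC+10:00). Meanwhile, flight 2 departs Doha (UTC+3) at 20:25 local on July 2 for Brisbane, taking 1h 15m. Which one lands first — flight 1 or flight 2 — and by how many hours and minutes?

the second, by 18 hours 39 minutes

Flight 1 in UTC: 16:10 − 6:30 = 09:40 on Jul 3.
+3 hours 39 minutes → arrive 13:19 UTC on Jul 3.
Flight 2 in UTC: 20:25 − 3:00 = 17:25 on Jul 2.
+1 hour 15 minutes → arrive 18:40 UTC on Jul 2.
Flight 2 lands earlier by 18 hours 39 minutes.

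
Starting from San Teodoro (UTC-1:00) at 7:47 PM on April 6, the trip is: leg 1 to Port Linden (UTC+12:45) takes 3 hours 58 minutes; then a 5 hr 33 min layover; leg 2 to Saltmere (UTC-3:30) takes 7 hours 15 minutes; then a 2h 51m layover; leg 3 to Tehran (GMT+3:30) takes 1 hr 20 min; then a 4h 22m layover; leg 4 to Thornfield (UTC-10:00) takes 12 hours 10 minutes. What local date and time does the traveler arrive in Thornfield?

Convert departure to UTC: 7:47 PM + 1:00 = 8:47 PM UTC on Apr 6.
Add 3 hours 58 minutes leg 1 → 12:45 AM UTC (Apr 7).
Add 5 hours 33 minutes layover in Port Linden → 6:18 AM UTC.
Add 7 hours 15 minutes leg 2 → 1:33 PM UTC.
Add 2 hours 51 minutes layover in Saltmere → 4:24 PM UTC.
Add 1 hour and 20 minutes leg 3 → 5:44 PM UTC.
Add 4 hours and 22 minutes layover in Tehran → 10:06 PM UTC.
Add 12 hours 10 minutes leg 4 → 10:16 AM UTC (Apr 8).
Thornfield is UTC−10:00, so local arrival = 10:16 AM − 10:00 = 12:16 AM on Apr 8.

12:16 AM on Apr 8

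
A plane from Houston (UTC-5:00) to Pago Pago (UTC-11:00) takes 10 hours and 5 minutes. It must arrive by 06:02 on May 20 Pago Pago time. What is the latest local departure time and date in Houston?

Target arrival in UTC: 06:02 + 11:00 = 17:02 on May 20.
Subtract 10 hours and 5 minutes → departure 06:57 UTC on May 20.
Houston is UTC−5:00: 06:57 − 5:00 = 01:57 on May 20.

01:57 on May 20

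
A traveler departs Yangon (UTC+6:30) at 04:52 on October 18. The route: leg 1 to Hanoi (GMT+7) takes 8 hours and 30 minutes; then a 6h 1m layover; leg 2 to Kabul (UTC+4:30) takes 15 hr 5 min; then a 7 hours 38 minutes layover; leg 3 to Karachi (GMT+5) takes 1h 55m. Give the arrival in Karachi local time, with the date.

Convert departure to UTC: 04:52 − 6:30 = 22:22 UTC on Oct 17.
Add 8 hours and 30 minutes leg 1 → 06:52 UTC (Oct 18).
Add 6 hours 1 minute layover in Hanoi → 12:53 UTC.
Add 15 hours 5 minutes leg 2 → 03:58 UTC (Oct 19).
Add 7 hours 38 minutes layover in Kabul → 11:36 UTC.
Add 1 hour and 55 minutes leg 3 → 13:31 UTC.
Karachi is UTC+5:00, so local arrival = 13:31 + 5:00 = 18:31 on Oct 19.

18:31 on October 19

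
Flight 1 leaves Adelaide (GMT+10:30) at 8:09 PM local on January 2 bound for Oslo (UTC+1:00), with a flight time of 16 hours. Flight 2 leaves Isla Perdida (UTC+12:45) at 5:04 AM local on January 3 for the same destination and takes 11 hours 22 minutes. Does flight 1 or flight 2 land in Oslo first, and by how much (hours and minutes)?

the first, by 2 hours 2 minutes

Flight 1 in UTC: 8:09 PM − 10:30 = 9:39 AM on Jan 2.
+16 hours → arrive 1:39 AM UTC on Jan 3.
Flight 2 in UTC: 5:04 AM − 12:45 = 4:19 PM on Jan 2.
+11 hours and 22 minutes → arrive 3:41 AM UTC on Jan 3.
Flight 1 lands earlier by 2 hours 2 minutes.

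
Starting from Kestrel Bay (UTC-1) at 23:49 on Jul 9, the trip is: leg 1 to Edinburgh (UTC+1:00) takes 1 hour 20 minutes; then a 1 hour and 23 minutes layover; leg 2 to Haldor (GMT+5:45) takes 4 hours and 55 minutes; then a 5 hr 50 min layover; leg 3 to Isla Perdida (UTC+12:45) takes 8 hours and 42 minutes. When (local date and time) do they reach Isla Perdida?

Convert departure to UTC: 23:49 + 1:00 = 00:49 UTC on Jul 10.
Add 1 hour and 20 minutes leg 1 → 02:09 UTC.
Add 1 hour and 23 minutes layover in Edinburgh → 03:32 UTC.
Add 4 hours and 55 minutes leg 2 → 08:27 UTC.
Add 5 hours 50 minutes layover in Haldor → 14:17 UTC.
Add 8 hours 42 minutes leg 3 → 22:59 UTC.
Isla Perdida is UTC+12:45, so local arrival = 22:59 + 12:45 = 11:44 on Jul 11.

11:44 on July 11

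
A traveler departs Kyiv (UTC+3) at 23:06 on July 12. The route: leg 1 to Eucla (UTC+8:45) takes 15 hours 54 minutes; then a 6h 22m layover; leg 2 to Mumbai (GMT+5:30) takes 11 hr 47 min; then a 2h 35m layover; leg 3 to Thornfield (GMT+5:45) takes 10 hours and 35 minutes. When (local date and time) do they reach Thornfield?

01:04 on Jul 15

Convert departure to UTC: 23:06 − 3:00 = 20:06 UTC on Jul 12.
Add 15 hours and 54 minutes leg 1 → 12:00 UTC (Jul 13).
Add 6 hours 22 minutes layover in Eucla → 18:22 UTC.
Add 11 hours and 47 minutes leg 2 → 06:09 UTC (Jul 14).
Add 2 hours and 35 minutes layover in Mumbai → 08:44 UTC.
Add 10 hours and 35 minutes leg 3 → 19:19 UTC.
Thornfield is UTC+5:45, so local arrival = 19:19 + 5:45 = 01:04 on Jul 15.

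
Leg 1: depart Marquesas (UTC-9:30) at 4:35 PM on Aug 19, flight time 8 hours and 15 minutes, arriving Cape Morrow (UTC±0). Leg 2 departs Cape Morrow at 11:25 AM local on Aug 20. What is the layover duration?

1 hour 5 minutes

Convert departure to UTC: 4:35 PM + 9:30 = 2:05 AM UTC on Aug 20.
Add 8 hours 15 minutes flight time → 10:20 AM UTC.
Cape Morrow is UTC+0, so local arrival is the same: 10:20 AM on Aug 20.
Layover = 11:25 AM − 10:20 AM = 1 hour 5 minutes.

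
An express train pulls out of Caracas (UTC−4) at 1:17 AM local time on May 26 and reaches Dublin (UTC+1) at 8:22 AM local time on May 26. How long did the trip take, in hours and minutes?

2 hours 5 minutes

Dublin is 5:00 ahead of Caracas.
Clock-face elapsed time (ignoring zones) is 7 hours 5 minutes.
Actual elapsed = 7 hours 5 minutes − 5:00 = 2 hours 5 minutes.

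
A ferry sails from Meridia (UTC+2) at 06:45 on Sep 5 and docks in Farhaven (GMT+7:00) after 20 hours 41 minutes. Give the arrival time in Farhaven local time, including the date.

08:26 on September 6

Farhaven is 5:00 ahead of Meridia.
After 20 hours 41 minutes it is 03:26 (Sep 6) in Meridia.
Shift by the zone difference: 03:26 + 5:00 = 08:26 on Sep 6 in Farhaven.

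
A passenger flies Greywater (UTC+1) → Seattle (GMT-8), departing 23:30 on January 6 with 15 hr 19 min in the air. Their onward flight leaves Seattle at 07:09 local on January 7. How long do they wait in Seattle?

1 hour 20 minutes

Convert departure to UTC: 23:30 − 1:00 = 22:30 UTC on Jan 6.
Add 15 hours and 19 minutes flight time → 13:49 UTC (Jan 7).
Seattle is UTC−8:00, so local arrival = 13:49 − 8:00 = 05:49 on Jan 7.
Layover = 07:09 − 05:49 = 1 hour 20 minutes.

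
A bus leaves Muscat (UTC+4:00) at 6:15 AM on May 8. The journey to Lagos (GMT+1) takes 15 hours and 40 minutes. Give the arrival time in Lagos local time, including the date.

Convert departure to UTC: 6:15 AM − 4:00 = 2:15 AM UTC on May 8.
Add 15 hours and 40 minutes travel time → 5:55 PM UTC.
Lagos is UTC+1:00, so local arrival = 5:55 PM + 1:00 = 6:55 PM on May 8.

6:55 PM on May 8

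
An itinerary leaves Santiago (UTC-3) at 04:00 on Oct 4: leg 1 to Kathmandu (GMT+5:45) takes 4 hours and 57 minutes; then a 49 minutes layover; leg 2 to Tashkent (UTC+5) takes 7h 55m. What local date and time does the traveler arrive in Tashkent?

01:41 on October 5

Convert departure to UTC: 04:00 + 3:00 = 07:00 UTC on Oct 4.
Add 4 hours 57 minutes leg 1 → 11:57 UTC.
Add 49 minutes layover in Kathmandu → 12:46 UTC.
Add 7 hours 55 minutes leg 2 → 20:41 UTC.
Tashkent is UTC+5:00, so local arrival = 20:41 + 5:00 = 01:41 on Oct 5.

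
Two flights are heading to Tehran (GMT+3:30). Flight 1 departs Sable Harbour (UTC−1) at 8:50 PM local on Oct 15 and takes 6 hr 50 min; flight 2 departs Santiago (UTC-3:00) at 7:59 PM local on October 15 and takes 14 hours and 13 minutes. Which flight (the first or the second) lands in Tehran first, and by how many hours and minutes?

the first, by 8 hours 32 minutes

Flight 1 in UTC: 8:50 PM + 1:00 = 9:50 PM on Oct 15.
+6 hours 50 minutes → arrive 4:40 AM UTC on Oct 16.
Flight 2 in UTC: 7:59 PM + 3:00 = 10:59 PM on Oct 15.
+14 hours and 13 minutes → arrive 1:12 PM UTC on Oct 16.
Flight 1 lands earlier by 8 hours 32 minutes.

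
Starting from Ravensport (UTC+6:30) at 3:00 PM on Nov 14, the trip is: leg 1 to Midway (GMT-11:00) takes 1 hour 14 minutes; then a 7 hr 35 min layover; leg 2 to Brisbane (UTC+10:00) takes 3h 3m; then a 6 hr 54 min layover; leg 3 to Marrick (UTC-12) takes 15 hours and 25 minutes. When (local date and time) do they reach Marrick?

6:41 AM on November 15

Convert departure to UTC: 3:00 PM − 6:30 = 8:30 AM UTC on Nov 14.
Add 1 hour and 14 minutes leg 1 → 9:44 AM UTC.
Add 7 hours and 35 minutes layover in Midway → 5:19 PM UTC.
Add 3 hours and 3 minutes leg 2 → 8:22 PM UTC.
Add 6 hours 54 minutes layover in Brisbane → 3:16 AM UTC (Nov 15).
Add 15 hours and 25 minutes leg 3 → 6:41 PM UTC.
Marrick is UTC−12:00, so local arrival = 6:41 PM − 12:00 = 6:41 AM on Nov 15.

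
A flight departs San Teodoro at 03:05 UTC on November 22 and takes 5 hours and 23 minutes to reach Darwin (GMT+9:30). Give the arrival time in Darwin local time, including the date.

17:58 on Nov 22

Departure is given in UTC: 03:05 on Nov 22.
Add 5 hours and 23 minutes → 08:28 UTC.
Darwin is UTC+9:30: 08:28 + 9:30 = 17:58 on Nov 22.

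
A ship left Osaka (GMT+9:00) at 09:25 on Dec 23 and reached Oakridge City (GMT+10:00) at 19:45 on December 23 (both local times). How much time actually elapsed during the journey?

Departure in UTC: 09:25 − 9:00 = 00:25 on Dec 23.
Arrival in UTC: 19:45 − 10:00 = 09:45 on Dec 23.
Elapsed = 09:45 − 00:25 = 9 hours 20 minutes.

9 hours 20 minutes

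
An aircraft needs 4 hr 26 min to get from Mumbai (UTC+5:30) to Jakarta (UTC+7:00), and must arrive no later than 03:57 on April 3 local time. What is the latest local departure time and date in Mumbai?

Target arrival in UTC: 03:57 − 7:00 = 20:57 on Apr 2.
Subtract 4 hours and 26 minutes → departure 16:31 UTC on Apr 2.
Mumbai is UTC+5:30: 16:31 + 5:30 = 22:01 on Apr 2.

22:01 on Apr 2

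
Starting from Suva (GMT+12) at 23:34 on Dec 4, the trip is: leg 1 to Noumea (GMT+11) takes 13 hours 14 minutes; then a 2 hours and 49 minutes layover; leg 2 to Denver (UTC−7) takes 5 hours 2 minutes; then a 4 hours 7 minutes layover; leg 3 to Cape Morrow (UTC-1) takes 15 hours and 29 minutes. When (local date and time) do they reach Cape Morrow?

Convert departure to UTC: 23:34 − 12:00 = 11:34 UTC on Dec 4.
Add 13 hours 14 minutes leg 1 → 00:48 UTC (Dec 5).
Add 2 hours 49 minutes layover in Noumea → 03:37 UTC.
Add 5 hours and 2 minutes leg 2 → 08:39 UTC.
Add 4 hours and 7 minutes layover in Denver → 12:46 UTC.
Add 15 hours 29 minutes leg 3 → 04:15 UTC (Dec 6).
Cape Morrow is UTC−1:00, so local arrival = 04:15 − 1:00 = 03:15 on Dec 6.

03:15 on Dec 6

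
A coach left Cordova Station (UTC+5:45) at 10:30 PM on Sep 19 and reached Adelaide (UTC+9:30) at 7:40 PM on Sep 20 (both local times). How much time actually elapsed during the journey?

Adelaide is 3:45 ahead of Cordova Station.
Clock-face elapsed time (ignoring zones) is 21 hours 10 minutes.
Actual elapsed = 21 hours 10 minutes − 3:45 = 17 hours 25 minutes.

17 hours 25 minutes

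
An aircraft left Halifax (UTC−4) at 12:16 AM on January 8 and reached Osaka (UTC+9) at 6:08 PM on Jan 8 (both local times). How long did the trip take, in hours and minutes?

Departure in UTC: 12:16 AM + 4:00 = 4:16 AM on Jan 8.
Arrival in UTC: 6:08 PM − 9:00 = 9:08 AM on Jan 8.
Elapsed = 9:08 AM − 4:16 AM = 4 hours 52 minutes.

4 hours 52 minutes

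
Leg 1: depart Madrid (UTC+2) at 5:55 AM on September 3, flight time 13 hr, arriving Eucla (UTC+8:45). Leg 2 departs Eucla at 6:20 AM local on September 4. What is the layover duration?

Convert departure to UTC: 5:55 AM − 2:00 = 3:55 AM UTC on Sep 3.
Add 13 hours flight time → 4:55 PM UTC.
Eucla is UTC+8:45, so local arrival = 4:55 PM + 8:45 = 1:40 AM on Sep 4.
Layover = 6:20 AM − 1:40 AM = 4 hours 40 minutes.

4 hours 40 minutes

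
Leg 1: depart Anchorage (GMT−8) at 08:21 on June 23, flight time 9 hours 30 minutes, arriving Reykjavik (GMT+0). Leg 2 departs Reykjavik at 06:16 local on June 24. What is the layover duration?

Convert departure to UTC: 08:21 + 8:00 = 16:21 UTC on Jun 23.
Add 9 hours 30 minutes flight time → 01:51 UTC (Jun 24).
Reykjavik is UTC+0, so local arrival is the same: 01:51 on Jun 24.
Layover = 06:16 − 01:51 = 4 hours 25 minutes.

4 hours 25 minutes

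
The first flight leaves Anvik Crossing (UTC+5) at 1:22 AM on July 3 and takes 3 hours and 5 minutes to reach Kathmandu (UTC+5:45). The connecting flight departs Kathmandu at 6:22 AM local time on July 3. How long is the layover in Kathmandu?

Convert departure to UTC: 1:22 AM − 5:00 = 8:22 PM UTC on Jul 2.
Add 3 hours 5 minutes flight time → 11:27 PM UTC.
Kathmandu is UTC+5:45, so local arrival = 11:27 PM + 5:45 = 5:12 AM on Jul 3.
Layover = 6:22 AM − 5:12 AM = 1 hour 10 minutes.

1 hour 10 minutes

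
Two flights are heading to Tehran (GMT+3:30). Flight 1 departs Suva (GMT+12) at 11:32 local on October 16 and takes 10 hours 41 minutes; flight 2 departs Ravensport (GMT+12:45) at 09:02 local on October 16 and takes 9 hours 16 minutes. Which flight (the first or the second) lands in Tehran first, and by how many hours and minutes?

Flight 1 in UTC: 11:32 − 12:00 = 23:32 on Oct 15.
+10 hours and 41 minutes → arrive 10:13 UTC on Oct 16.
Flight 2 in UTC: 09:02 − 12:45 = 20:17 on Oct 15.
+9 hours and 16 minutes → arrive 05:33 UTC on Oct 16.
Flight 2 lands earlier by 4 hours 40 minutes.

the second, by 4 hours 40 minutes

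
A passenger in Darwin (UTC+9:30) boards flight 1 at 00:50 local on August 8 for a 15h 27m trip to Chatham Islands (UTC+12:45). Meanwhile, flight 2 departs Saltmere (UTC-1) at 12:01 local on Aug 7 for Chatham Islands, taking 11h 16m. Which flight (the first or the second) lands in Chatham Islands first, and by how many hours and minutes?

Flight 1 in UTC: 00:50 − 9:30 = 15:20 on Aug 7.
+15 hours and 27 minutes → arrive 06:47 UTC on Aug 8.
Flight 2 in UTC: 12:01 + 1:00 = 13:01 on Aug 7.
+11 hours 16 minutes → arrive 00:17 UTC on Aug 8.
Flight 2 lands earlier by 6 hours 30 minutes.

the second, by 6 hours 30 minutes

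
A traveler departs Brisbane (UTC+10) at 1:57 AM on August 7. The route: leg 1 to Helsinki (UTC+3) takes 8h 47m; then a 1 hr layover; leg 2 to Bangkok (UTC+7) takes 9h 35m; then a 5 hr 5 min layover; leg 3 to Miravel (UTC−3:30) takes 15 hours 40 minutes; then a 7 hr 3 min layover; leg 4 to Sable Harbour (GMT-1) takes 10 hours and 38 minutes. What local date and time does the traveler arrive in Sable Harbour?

12:45 AM on Aug 9

Convert departure to UTC: 1:57 AM − 10:00 = 3:57 PM UTC on Aug 6.
Add 8 hours and 47 minutes leg 1 → 12:44 AM UTC (Aug 7).
Add 1 hour layover in Helsinki → 1:44 AM UTC.
Add 9 hours and 35 minutes leg 2 → 11:19 AM UTC.
Add 5 hours and 5 minutes layover in Bangkok → 4:24 PM UTC.
Add 15 hours and 40 minutes leg 3 → 8:04 AM UTC (Aug 8).
Add 7 hours 3 minutes layover in Miravel → 3:07 PM UTC.
Add 10 hours and 38 minutes leg 4 → 1:45 AM UTC (Aug 9).
Sable Harbour is UTC−1:00, so local arrival = 1:45 AM − 1:00 = 12:45 AM on Aug 9.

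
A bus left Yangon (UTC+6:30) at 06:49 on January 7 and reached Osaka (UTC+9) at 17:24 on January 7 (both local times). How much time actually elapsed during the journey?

8 hours 5 minutes

Departure in UTC: 06:49 − 6:30 = 00:19 on Jan 7.
Arrival in UTC: 17:24 − 9:00 = 08:24 on Jan 7.
Elapsed = 08:24 − 00:19 = 8 hours 5 minutes.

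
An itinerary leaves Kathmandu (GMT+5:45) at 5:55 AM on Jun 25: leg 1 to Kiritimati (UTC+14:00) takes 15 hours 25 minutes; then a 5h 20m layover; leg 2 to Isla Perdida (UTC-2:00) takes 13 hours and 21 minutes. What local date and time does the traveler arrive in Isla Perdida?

8:16 AM on Jun 26

Convert departure to UTC: 5:55 AM − 5:45 = 12:10 AM UTC on Jun 25.
Add 15 hours 25 minutes leg 1 → 3:35 PM UTC.
Add 5 hours 20 minutes layover in Kiritimati → 8:55 PM UTC.
Add 13 hours and 21 minutes leg 2 → 10:16 AM UTC (Jun 26).
Isla Perdida is UTC−2:00, so local arrival = 10:16 AM − 2:00 = 8:16 AM on Jun 26.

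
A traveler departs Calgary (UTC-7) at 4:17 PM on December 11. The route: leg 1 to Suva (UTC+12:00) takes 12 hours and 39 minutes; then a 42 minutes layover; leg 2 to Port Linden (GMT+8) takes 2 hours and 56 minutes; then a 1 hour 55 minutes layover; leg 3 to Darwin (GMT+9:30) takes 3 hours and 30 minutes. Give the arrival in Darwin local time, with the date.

Convert departure to UTC: 4:17 PM + 7:00 = 11:17 PM UTC on Dec 11.
Add 12 hours 39 minutes leg 1 → 11:56 AM UTC (Dec 12).
Add 42 minutes layover in Suva → 12:38 PM UTC.
Add 2 hours 56 minutes leg 2 → 3:34 PM UTC.
Add 1 hour 55 minutes layover in Port Linden → 5:29 PM UTC.
Add 3 hours 30 minutes leg 3 → 8:59 PM UTC.
Darwin is UTC+9:30, so local arrival = 8:59 PM + 9:30 = 6:29 AM on Dec 13.

6:29 AM on Dec 13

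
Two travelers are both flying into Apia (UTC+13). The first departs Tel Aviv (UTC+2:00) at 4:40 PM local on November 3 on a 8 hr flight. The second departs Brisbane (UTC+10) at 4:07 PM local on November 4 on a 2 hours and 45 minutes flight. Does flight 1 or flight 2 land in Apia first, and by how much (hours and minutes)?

the first, by 10 hours 12 minutes

Flight 1 in UTC: 4:40 PM − 2:00 = 2:40 PM on Nov 3.
+8 hours → arrive 10:40 PM UTC on Nov 3.
Flight 2 in UTC: 4:07 PM − 10:00 = 6:07 AM on Nov 4.
+2 hours and 45 minutes → arrive 8:52 AM UTC on Nov 4.
Flight 1 lands earlier by 10 hours 12 minutes.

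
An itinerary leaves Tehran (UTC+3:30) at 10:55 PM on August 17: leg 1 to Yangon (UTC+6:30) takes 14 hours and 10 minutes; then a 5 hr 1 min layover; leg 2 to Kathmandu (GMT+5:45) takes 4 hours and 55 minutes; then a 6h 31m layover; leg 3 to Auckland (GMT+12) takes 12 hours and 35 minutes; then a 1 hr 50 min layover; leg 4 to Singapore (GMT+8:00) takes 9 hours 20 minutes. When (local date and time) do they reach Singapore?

Convert departure to UTC: 10:55 PM − 3:30 = 7:25 PM UTC on Aug 17.
Add 14 hours and 10 minutes leg 1 → 9:35 AM UTC (Aug 18).
Add 5 hours and 1 minute layover in Yangon → 2:36 PM UTC.
Add 4 hours 55 minutes leg 2 → 7:31 PM UTC.
Add 6 hours and 31 minutes layover in Kathmandu → 2:02 AM UTC (Aug 19).
Add 12 hours 35 minutes leg 3 → 2:37 PM UTC.
Add 1 hour 50 minutes layover in Auckland → 4:27 PM UTC.
Add 9 hours 20 minutes leg 4 → 1:47 AM UTC (Aug 20).
Singapore is UTC+8:00, so local arrival = 1:47 AM + 8:00 = 9:47 AM on Aug 20.

9:47 AM on Aug 20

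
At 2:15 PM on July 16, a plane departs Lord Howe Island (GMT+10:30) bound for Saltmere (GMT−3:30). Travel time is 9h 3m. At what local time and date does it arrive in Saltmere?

Convert departure to UTC: 2:15 PM − 10:30 = 3:45 AM UTC on Jul 16.
Add 9 hours 3 minutes travel time → 12:48 PM UTC.
Saltmere is UTC−3:30, so local arrival = 12:48 PM − 3:30 = 9:18 AM on Jul 16.

9:18 AM on July 16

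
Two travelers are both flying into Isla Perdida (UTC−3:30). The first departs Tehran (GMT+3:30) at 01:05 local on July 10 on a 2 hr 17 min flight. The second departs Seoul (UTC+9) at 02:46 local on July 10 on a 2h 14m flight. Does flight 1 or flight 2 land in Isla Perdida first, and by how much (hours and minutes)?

Flight 1 in UTC: 01:05 − 3:30 = 21:35 on Jul 9.
+2 hours 17 minutes → arrive 23:52 UTC on Jul 9.
Flight 2 in UTC: 02:46 − 9:00 = 17:46 on Jul 9.
+2 hours and 14 minutes → arrive 20:00 UTC on Jul 9.
Flight 2 lands earlier by 3 hours 52 minutes.

the second, by 3 hours 52 minutes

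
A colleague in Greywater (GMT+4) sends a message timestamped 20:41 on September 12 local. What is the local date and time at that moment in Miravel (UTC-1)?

In UTC: 20:41 − 4:00 = 16:41 on Sep 12.
Miravel is UTC−1:00: 16:41 − 1:00 = 15:41 on Sep 12.

15:41 on Sep 12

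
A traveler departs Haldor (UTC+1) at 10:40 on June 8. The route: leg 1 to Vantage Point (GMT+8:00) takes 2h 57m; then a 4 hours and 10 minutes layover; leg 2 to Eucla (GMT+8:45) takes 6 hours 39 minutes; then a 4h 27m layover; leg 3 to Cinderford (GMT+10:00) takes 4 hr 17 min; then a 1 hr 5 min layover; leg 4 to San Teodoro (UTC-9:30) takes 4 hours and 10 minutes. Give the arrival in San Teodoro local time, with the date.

03:55 on June 9

Convert departure to UTC: 10:40 − 1:00 = 09:40 UTC on Jun 8.
Add 2 hours and 57 minutes leg 1 → 12:37 UTC.
Add 4 hours and 10 minutes layover in Vantage Point → 16:47 UTC.
Add 6 hours and 39 minutes leg 2 → 23:26 UTC.
Add 4 hours and 27 minutes layover in Eucla → 03:53 UTC (Jun 9).
Add 4 hours and 17 minutes leg 3 → 08:10 UTC.
Add 1 hour and 5 minutes layover in Cinderford → 09:15 UTC.
Add 4 hours 10 minutes leg 4 → 13:25 UTC.
San Teodoro is UTC−9:30, so local arrival = 13:25 − 9:30 = 03:55 on Jun 9.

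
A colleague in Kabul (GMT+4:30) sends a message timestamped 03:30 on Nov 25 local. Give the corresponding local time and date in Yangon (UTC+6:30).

In UTC: 03:30 − 4:30 = 23:00 on Nov 24.
Yangon is UTC+6:30: 23:00 + 6:30 = 05:30 on Nov 25.

05:30 on November 25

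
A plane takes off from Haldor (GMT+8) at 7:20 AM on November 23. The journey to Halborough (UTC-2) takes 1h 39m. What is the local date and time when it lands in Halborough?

Halborough is 10:00 behind Haldor.
After 1 hour 39 minutes it is 8:59 AM in Haldor.
Shift by the zone difference: 8:59 AM − 10:00 = 10:59 PM on Nov 22 in Halborough.

10:59 PM on Nov 22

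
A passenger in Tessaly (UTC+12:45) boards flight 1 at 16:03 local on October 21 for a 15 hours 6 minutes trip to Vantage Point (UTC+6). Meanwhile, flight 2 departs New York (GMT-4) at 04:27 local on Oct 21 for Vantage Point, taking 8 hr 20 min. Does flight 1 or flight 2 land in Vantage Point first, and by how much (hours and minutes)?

Flight 1 in UTC: 16:03 − 12:45 = 03:18 on Oct 21.
+15 hours 6 minutes → arrive 18:24 UTC on Oct 21.
Flight 2 in UTC: 04:27 + 4:00 = 08:27 on Oct 21.
+8 hours 20 minutes → arrive 16:47 UTC on Oct 21.
Flight 2 lands earlier by 1 hour 37 minutes.

the second, by 1 hour 37 minutes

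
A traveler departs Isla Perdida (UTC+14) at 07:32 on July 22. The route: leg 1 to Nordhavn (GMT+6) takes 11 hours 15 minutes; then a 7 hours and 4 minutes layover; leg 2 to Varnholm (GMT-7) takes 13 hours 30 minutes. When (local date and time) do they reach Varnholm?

Convert departure to UTC: 07:32 − 14:00 = 17:32 UTC on Jul 21.
Add 11 hours 15 minutes leg 1 → 04:47 UTC (Jul 22).
Add 7 hours and 4 minutes layover in Nordhavn → 11:51 UTC.
Add 13 hours 30 minutes leg 2 → 01:21 UTC (Jul 23).
Varnholm is UTC−7:00, so local arrival = 01:21 − 7:00 = 18:21 on Jul 22.

18:21 on July 22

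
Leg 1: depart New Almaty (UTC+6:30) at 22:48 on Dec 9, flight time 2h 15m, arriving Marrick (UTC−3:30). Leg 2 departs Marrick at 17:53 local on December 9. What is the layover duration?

Convert departure to UTC: 22:48 − 6:30 = 16:18 UTC on Dec 9.
Add 2 hours and 15 minutes flight time → 18:33 UTC.
Marrick is UTC−3:30, so local arrival = 18:33 − 3:30 = 15:03 on Dec 9.
Layover = 17:53 − 15:03 = 2 hours 50 minutes.

2 hours 50 minutes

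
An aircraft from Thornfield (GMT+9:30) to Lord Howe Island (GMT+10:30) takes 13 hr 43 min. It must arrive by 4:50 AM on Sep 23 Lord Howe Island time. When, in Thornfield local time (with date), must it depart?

2:07 PM on September 22

Target arrival in UTC: 4:50 AM − 10:30 = 6:20 PM on Sep 22.
Subtract 13 hours and 43 minutes → departure 4:37 AM UTC on Sep 22.
Thornfield is UTC+9:30: 4:37 AM + 9:30 = 2:07 PM on Sep 22.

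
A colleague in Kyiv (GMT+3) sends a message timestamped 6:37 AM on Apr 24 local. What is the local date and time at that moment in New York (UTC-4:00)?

11:37 PM on April 23

In UTC: 6:37 AM − 3:00 = 3:37 AM on Apr 24.
New York is UTC−4:00: 3:37 AM − 4:00 = 11:37 PM on Apr 23.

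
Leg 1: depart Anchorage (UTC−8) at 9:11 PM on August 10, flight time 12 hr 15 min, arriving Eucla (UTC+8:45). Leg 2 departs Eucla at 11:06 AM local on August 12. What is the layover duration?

Convert departure to UTC: 9:11 PM + 8:00 = 5:11 AM UTC on Aug 11.
Add 12 hours and 15 minutes flight time → 5:26 PM UTC.
Eucla is UTC+8:45, so local arrival = 5:26 PM + 8:45 = 2:11 AM on Aug 12.
Layover = 11:06 AM − 2:11 AM = 8 hours 55 minutes.

8 hours 55 minutes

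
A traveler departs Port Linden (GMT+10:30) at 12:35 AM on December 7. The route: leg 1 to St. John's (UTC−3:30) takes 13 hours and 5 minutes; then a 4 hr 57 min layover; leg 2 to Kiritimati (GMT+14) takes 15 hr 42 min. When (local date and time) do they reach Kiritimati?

Convert departure to UTC: 12:35 AM − 10:30 = 2:05 PM UTC on Dec 6.
Add 13 hours 5 minutes leg 1 → 3:10 AM UTC (Dec 7).
Add 4 hours 57 minutes layover in St. John's → 8:07 AM UTC.
Add 15 hours and 42 minutes leg 2 → 11:49 PM UTC.
Kiritimati is UTC+14:00, so local arrival = 11:49 PM + 14:00 = 1:49 PM on Dec 8.

1:49 PM on Dec 8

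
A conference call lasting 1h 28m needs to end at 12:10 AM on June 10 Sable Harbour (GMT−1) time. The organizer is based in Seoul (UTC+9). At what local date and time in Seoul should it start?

Target end time in UTC: 12:10 AM + 1:00 = 1:10 AM on Jun 10.
Subtract 1 hour and 28 minutes → start 11:42 PM UTC on Jun 9.
Seoul is UTC+9:00: 11:42 PM + 9:00 = 8:42 AM on Jun 10.

8:42 AM on June 10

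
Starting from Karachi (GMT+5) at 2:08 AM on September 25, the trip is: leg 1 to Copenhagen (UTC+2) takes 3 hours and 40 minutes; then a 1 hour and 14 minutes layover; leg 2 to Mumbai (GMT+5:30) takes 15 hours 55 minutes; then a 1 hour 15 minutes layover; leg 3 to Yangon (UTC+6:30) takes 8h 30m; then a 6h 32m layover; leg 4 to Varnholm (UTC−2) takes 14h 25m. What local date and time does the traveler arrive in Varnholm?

Convert departure to UTC: 2:08 AM − 5:00 = 9:08 PM UTC on Sep 24.
Add 3 hours 40 minutes leg 1 → 12:48 AM UTC (Sep 25).
Add 1 hour and 14 minutes layover in Copenhagen → 2:02 AM UTC.
Add 15 hours and 55 minutes leg 2 → 5:57 PM UTC.
Add 1 hour and 15 minutes layover in Mumbai → 7:12 PM UTC.
Add 8 hours 30 minutes leg 3 → 3:42 AM UTC (Sep 26).
Add 6 hours 32 minutes layover in Yangon → 10:14 AM UTC.
Add 14 hours and 25 minutes leg 4 → 12:39 AM UTC (Sep 27).
Varnholm is UTC−2:00, so local arrival = 12:39 AM − 2:00 = 10:39 PM on Sep 26.

10:39 PM on September 26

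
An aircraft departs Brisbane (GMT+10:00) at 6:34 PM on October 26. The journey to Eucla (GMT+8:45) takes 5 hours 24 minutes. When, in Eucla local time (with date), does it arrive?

Convert departure to UTC: 6:34 PM − 10:00 = 8:34 AM UTC on Oct 26.
Add 5 hours 24 minutes travel time → 1:58 PM UTC.
Eucla is UTC+8:45, so local arrival = 1:58 PM + 8:45 = 10:43 PM on Oct 26.

10:43 PM on October 26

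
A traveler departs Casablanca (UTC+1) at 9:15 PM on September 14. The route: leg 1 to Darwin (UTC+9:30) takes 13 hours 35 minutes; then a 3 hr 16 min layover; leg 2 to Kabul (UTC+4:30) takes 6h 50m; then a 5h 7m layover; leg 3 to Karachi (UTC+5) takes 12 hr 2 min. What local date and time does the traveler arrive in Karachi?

6:05 PM on September 16

Convert departure to UTC: 9:15 PM − 1:00 = 8:15 PM UTC on Sep 14.
Add 13 hours 35 minutes leg 1 → 9:50 AM UTC (Sep 15).
Add 3 hours 16 minutes layover in Darwin → 1:06 PM UTC.
Add 6 hours and 50 minutes leg 2 → 7:56 PM UTC.
Add 5 hours and 7 minutes layover in Kabul → 1:03 AM UTC (Sep 16).
Add 12 hours 2 minutes leg 3 → 1:05 PM UTC.
Karachi is UTC+5:00, so local arrival = 1:05 PM + 5:00 = 6:05 PM on Sep 16.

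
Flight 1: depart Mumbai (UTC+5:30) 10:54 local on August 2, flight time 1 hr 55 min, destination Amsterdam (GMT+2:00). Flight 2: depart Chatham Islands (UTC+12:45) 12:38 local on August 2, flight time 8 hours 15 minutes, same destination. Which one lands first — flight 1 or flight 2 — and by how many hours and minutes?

Flight 1 in UTC: 10:54 − 5:30 = 05:24 on Aug 2.
+1 hour and 55 minutes → arrive 07:19 UTC on Aug 2.
Flight 2 in UTC: 12:38 − 12:45 = 23:53 on Aug 1.
+8 hours and 15 minutes → arrive 08:08 UTC on Aug 2.
Flight 1 lands earlier by 49 minutes.

the first, by 49 minutes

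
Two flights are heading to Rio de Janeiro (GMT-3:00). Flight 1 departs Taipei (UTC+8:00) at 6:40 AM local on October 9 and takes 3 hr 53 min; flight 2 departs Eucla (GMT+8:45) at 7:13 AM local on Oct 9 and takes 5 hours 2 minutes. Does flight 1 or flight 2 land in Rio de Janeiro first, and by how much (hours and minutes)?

the first, by 57 minutes

Flight 1 in UTC: 6:40 AM − 8:00 = 10:40 PM on Oct 8.
+3 hours and 53 minutes → arrive 2:33 AM UTC on Oct 9.
Flight 2 in UTC: 7:13 AM − 8:45 = 10:28 PM on Oct 8.
+5 hours and 2 minutes → arrive 3:30 AM UTC on Oct 9.
Flight 1 lands earlier by 57 minutes.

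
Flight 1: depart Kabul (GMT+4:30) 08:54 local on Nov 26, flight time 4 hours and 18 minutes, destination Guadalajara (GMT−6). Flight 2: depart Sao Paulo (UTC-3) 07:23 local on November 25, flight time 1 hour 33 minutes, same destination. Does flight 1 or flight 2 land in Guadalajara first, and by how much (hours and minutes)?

Flight 1 in UTC: 08:54 − 4:30 = 04:24 on Nov 26.
+4 hours and 18 minutes → arrive 08:42 UTC on Nov 26.
Flight 2 in UTC: 07:23 + 3:00 = 10:23 on Nov 25.
+1 hour 33 minutes → arrive 11:56 UTC on Nov 25.
Flight 2 lands earlier by 20 hours 46 minutes.

the second, by 20 hours 46 minutes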